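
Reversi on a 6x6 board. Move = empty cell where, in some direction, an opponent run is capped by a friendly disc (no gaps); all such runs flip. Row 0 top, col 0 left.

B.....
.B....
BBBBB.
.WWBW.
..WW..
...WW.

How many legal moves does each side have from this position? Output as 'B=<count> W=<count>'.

-- B to move --
(2,5): no bracket -> illegal
(3,0): flips 2 -> legal
(3,5): flips 1 -> legal
(4,0): flips 1 -> legal
(4,1): flips 2 -> legal
(4,4): flips 1 -> legal
(4,5): flips 1 -> legal
(5,1): flips 1 -> legal
(5,2): flips 2 -> legal
(5,5): no bracket -> illegal
B mobility = 8
-- W to move --
(0,1): flips 2 -> legal
(0,2): no bracket -> illegal
(1,0): flips 1 -> legal
(1,2): flips 2 -> legal
(1,3): flips 3 -> legal
(1,4): flips 2 -> legal
(1,5): flips 2 -> legal
(2,5): no bracket -> illegal
(3,0): no bracket -> illegal
(3,5): no bracket -> illegal
(4,4): no bracket -> illegal
W mobility = 6

Answer: B=8 W=6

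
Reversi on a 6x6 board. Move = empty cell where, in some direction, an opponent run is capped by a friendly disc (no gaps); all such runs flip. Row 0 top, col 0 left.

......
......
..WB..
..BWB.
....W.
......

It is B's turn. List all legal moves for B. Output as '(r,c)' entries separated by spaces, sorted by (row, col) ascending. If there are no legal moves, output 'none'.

(1,1): no bracket -> illegal
(1,2): flips 1 -> legal
(1,3): no bracket -> illegal
(2,1): flips 1 -> legal
(2,4): no bracket -> illegal
(3,1): no bracket -> illegal
(3,5): no bracket -> illegal
(4,2): no bracket -> illegal
(4,3): flips 1 -> legal
(4,5): no bracket -> illegal
(5,3): no bracket -> illegal
(5,4): flips 1 -> legal
(5,5): no bracket -> illegal

Answer: (1,2) (2,1) (4,3) (5,4)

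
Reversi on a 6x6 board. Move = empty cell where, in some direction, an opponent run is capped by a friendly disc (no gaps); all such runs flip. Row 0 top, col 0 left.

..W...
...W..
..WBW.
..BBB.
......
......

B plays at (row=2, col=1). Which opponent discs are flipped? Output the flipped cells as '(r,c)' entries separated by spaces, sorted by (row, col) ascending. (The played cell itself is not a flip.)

Answer: (2,2)

Derivation:
Dir NW: first cell '.' (not opp) -> no flip
Dir N: first cell '.' (not opp) -> no flip
Dir NE: first cell '.' (not opp) -> no flip
Dir W: first cell '.' (not opp) -> no flip
Dir E: opp run (2,2) capped by B -> flip
Dir SW: first cell '.' (not opp) -> no flip
Dir S: first cell '.' (not opp) -> no flip
Dir SE: first cell 'B' (not opp) -> no flip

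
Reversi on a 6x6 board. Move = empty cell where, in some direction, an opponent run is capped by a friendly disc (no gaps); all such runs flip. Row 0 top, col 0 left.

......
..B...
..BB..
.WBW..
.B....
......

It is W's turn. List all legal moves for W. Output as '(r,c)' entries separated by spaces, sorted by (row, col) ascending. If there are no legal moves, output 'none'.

Answer: (1,1) (1,3) (5,1)

Derivation:
(0,1): no bracket -> illegal
(0,2): no bracket -> illegal
(0,3): no bracket -> illegal
(1,1): flips 1 -> legal
(1,3): flips 2 -> legal
(1,4): no bracket -> illegal
(2,1): no bracket -> illegal
(2,4): no bracket -> illegal
(3,0): no bracket -> illegal
(3,4): no bracket -> illegal
(4,0): no bracket -> illegal
(4,2): no bracket -> illegal
(4,3): no bracket -> illegal
(5,0): no bracket -> illegal
(5,1): flips 1 -> legal
(5,2): no bracket -> illegal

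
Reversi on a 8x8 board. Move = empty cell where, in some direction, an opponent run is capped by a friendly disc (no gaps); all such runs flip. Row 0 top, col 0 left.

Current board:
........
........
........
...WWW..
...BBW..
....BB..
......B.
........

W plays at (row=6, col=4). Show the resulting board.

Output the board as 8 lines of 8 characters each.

Answer: ........
........
........
...WWW..
...BWW..
....WB..
....W.B.
........

Derivation:
Place W at (6,4); scan 8 dirs for brackets.
Dir NW: first cell '.' (not opp) -> no flip
Dir N: opp run (5,4) (4,4) capped by W -> flip
Dir NE: opp run (5,5), next='.' -> no flip
Dir W: first cell '.' (not opp) -> no flip
Dir E: first cell '.' (not opp) -> no flip
Dir SW: first cell '.' (not opp) -> no flip
Dir S: first cell '.' (not opp) -> no flip
Dir SE: first cell '.' (not opp) -> no flip
All flips: (4,4) (5,4)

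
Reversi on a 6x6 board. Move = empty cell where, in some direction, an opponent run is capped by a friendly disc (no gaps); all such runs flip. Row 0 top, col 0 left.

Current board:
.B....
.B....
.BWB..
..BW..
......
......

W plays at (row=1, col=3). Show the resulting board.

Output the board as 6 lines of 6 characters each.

Answer: .B....
.B.W..
.BWW..
..BW..
......
......

Derivation:
Place W at (1,3); scan 8 dirs for brackets.
Dir NW: first cell '.' (not opp) -> no flip
Dir N: first cell '.' (not opp) -> no flip
Dir NE: first cell '.' (not opp) -> no flip
Dir W: first cell '.' (not opp) -> no flip
Dir E: first cell '.' (not opp) -> no flip
Dir SW: first cell 'W' (not opp) -> no flip
Dir S: opp run (2,3) capped by W -> flip
Dir SE: first cell '.' (not opp) -> no flip
All flips: (2,3)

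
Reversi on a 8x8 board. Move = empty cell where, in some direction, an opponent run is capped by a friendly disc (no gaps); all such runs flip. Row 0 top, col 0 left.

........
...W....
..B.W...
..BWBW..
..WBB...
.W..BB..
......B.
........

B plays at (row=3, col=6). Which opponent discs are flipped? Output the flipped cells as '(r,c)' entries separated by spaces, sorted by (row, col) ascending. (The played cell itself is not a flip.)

Dir NW: first cell '.' (not opp) -> no flip
Dir N: first cell '.' (not opp) -> no flip
Dir NE: first cell '.' (not opp) -> no flip
Dir W: opp run (3,5) capped by B -> flip
Dir E: first cell '.' (not opp) -> no flip
Dir SW: first cell '.' (not opp) -> no flip
Dir S: first cell '.' (not opp) -> no flip
Dir SE: first cell '.' (not opp) -> no flip

Answer: (3,5)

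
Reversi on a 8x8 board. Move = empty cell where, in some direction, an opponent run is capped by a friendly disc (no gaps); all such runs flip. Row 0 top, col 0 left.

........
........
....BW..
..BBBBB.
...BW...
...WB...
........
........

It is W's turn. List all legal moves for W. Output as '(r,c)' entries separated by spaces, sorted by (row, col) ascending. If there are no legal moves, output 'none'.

(1,3): no bracket -> illegal
(1,4): flips 2 -> legal
(1,5): no bracket -> illegal
(2,1): no bracket -> illegal
(2,2): flips 1 -> legal
(2,3): flips 3 -> legal
(2,6): flips 1 -> legal
(2,7): no bracket -> illegal
(3,1): no bracket -> illegal
(3,7): no bracket -> illegal
(4,1): no bracket -> illegal
(4,2): flips 1 -> legal
(4,5): flips 1 -> legal
(4,6): no bracket -> illegal
(4,7): flips 1 -> legal
(5,2): flips 2 -> legal
(5,5): flips 1 -> legal
(6,3): no bracket -> illegal
(6,4): flips 1 -> legal
(6,5): no bracket -> illegal

Answer: (1,4) (2,2) (2,3) (2,6) (4,2) (4,5) (4,7) (5,2) (5,5) (6,4)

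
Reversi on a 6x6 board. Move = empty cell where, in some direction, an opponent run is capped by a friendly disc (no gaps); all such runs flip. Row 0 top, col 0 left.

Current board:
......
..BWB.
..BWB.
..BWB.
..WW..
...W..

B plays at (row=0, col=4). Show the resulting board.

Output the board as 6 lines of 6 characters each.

Place B at (0,4); scan 8 dirs for brackets.
Dir NW: edge -> no flip
Dir N: edge -> no flip
Dir NE: edge -> no flip
Dir W: first cell '.' (not opp) -> no flip
Dir E: first cell '.' (not opp) -> no flip
Dir SW: opp run (1,3) capped by B -> flip
Dir S: first cell 'B' (not opp) -> no flip
Dir SE: first cell '.' (not opp) -> no flip
All flips: (1,3)

Answer: ....B.
..BBB.
..BWB.
..BWB.
..WW..
...W..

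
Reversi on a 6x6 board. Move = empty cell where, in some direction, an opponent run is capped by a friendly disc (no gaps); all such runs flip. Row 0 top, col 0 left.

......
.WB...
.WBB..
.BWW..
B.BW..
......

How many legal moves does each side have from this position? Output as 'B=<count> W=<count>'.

-- B to move --
(0,0): flips 1 -> legal
(0,1): flips 2 -> legal
(0,2): no bracket -> illegal
(1,0): flips 1 -> legal
(2,0): flips 1 -> legal
(2,4): flips 1 -> legal
(3,0): flips 1 -> legal
(3,4): flips 2 -> legal
(4,1): flips 1 -> legal
(4,4): flips 2 -> legal
(5,2): no bracket -> illegal
(5,3): flips 2 -> legal
(5,4): no bracket -> illegal
B mobility = 10
-- W to move --
(0,1): no bracket -> illegal
(0,2): flips 2 -> legal
(0,3): flips 1 -> legal
(1,3): flips 2 -> legal
(1,4): flips 1 -> legal
(2,0): no bracket -> illegal
(2,4): flips 2 -> legal
(3,0): flips 1 -> legal
(3,4): no bracket -> illegal
(4,1): flips 2 -> legal
(5,0): no bracket -> illegal
(5,1): flips 1 -> legal
(5,2): flips 1 -> legal
(5,3): no bracket -> illegal
W mobility = 9

Answer: B=10 W=9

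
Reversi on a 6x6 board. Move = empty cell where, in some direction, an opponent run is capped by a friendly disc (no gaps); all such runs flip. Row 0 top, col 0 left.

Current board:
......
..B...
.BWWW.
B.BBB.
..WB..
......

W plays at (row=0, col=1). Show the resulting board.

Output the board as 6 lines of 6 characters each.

Place W at (0,1); scan 8 dirs for brackets.
Dir NW: edge -> no flip
Dir N: edge -> no flip
Dir NE: edge -> no flip
Dir W: first cell '.' (not opp) -> no flip
Dir E: first cell '.' (not opp) -> no flip
Dir SW: first cell '.' (not opp) -> no flip
Dir S: first cell '.' (not opp) -> no flip
Dir SE: opp run (1,2) capped by W -> flip
All flips: (1,2)

Answer: .W....
..W...
.BWWW.
B.BBB.
..WB..
......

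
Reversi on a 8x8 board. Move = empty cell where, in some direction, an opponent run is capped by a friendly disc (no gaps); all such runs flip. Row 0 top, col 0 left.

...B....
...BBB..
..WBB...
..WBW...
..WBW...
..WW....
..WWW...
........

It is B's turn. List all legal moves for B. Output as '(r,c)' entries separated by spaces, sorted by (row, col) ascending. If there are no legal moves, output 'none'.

Answer: (1,1) (2,1) (2,5) (3,1) (3,5) (4,1) (4,5) (5,1) (5,4) (5,5) (6,1) (7,3)

Derivation:
(1,1): flips 1 -> legal
(1,2): no bracket -> illegal
(2,1): flips 2 -> legal
(2,5): flips 1 -> legal
(3,1): flips 2 -> legal
(3,5): flips 1 -> legal
(4,1): flips 2 -> legal
(4,5): flips 2 -> legal
(5,1): flips 1 -> legal
(5,4): flips 2 -> legal
(5,5): flips 1 -> legal
(6,1): flips 1 -> legal
(6,5): no bracket -> illegal
(7,1): no bracket -> illegal
(7,2): no bracket -> illegal
(7,3): flips 2 -> legal
(7,4): no bracket -> illegal
(7,5): no bracket -> illegal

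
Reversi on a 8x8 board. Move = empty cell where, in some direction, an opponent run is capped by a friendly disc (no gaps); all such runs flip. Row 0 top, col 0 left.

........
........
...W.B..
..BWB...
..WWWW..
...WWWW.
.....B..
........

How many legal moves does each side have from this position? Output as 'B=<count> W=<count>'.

Answer: B=7 W=10

Derivation:
-- B to move --
(1,2): flips 1 -> legal
(1,3): no bracket -> illegal
(1,4): flips 1 -> legal
(2,2): no bracket -> illegal
(2,4): no bracket -> illegal
(3,1): no bracket -> illegal
(3,5): flips 2 -> legal
(3,6): no bracket -> illegal
(4,1): no bracket -> illegal
(4,6): no bracket -> illegal
(4,7): flips 1 -> legal
(5,1): no bracket -> illegal
(5,2): flips 2 -> legal
(5,7): no bracket -> illegal
(6,2): no bracket -> illegal
(6,3): no bracket -> illegal
(6,4): flips 2 -> legal
(6,6): no bracket -> illegal
(6,7): flips 2 -> legal
B mobility = 7
-- W to move --
(1,4): no bracket -> illegal
(1,5): no bracket -> illegal
(1,6): flips 2 -> legal
(2,1): flips 1 -> legal
(2,2): flips 1 -> legal
(2,4): flips 1 -> legal
(2,6): no bracket -> illegal
(3,1): flips 1 -> legal
(3,5): flips 1 -> legal
(3,6): no bracket -> illegal
(4,1): flips 1 -> legal
(6,4): no bracket -> illegal
(6,6): no bracket -> illegal
(7,4): flips 1 -> legal
(7,5): flips 1 -> legal
(7,6): flips 1 -> legal
W mobility = 10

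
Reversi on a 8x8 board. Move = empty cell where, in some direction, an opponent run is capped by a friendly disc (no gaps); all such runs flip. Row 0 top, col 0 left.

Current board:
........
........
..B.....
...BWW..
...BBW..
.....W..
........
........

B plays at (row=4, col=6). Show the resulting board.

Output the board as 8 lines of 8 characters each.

Answer: ........
........
..B.....
...BWW..
...BBBB.
.....W..
........
........

Derivation:
Place B at (4,6); scan 8 dirs for brackets.
Dir NW: opp run (3,5), next='.' -> no flip
Dir N: first cell '.' (not opp) -> no flip
Dir NE: first cell '.' (not opp) -> no flip
Dir W: opp run (4,5) capped by B -> flip
Dir E: first cell '.' (not opp) -> no flip
Dir SW: opp run (5,5), next='.' -> no flip
Dir S: first cell '.' (not opp) -> no flip
Dir SE: first cell '.' (not opp) -> no flip
All flips: (4,5)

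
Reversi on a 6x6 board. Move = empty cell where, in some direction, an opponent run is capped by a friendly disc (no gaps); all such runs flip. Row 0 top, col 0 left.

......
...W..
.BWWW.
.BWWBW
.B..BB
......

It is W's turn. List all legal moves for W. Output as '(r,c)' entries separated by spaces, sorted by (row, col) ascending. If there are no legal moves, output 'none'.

Answer: (1,0) (2,0) (3,0) (4,0) (5,0) (5,3) (5,4) (5,5)

Derivation:
(1,0): flips 1 -> legal
(1,1): no bracket -> illegal
(1,2): no bracket -> illegal
(2,0): flips 1 -> legal
(2,5): no bracket -> illegal
(3,0): flips 1 -> legal
(4,0): flips 1 -> legal
(4,2): no bracket -> illegal
(4,3): no bracket -> illegal
(5,0): flips 1 -> legal
(5,1): no bracket -> illegal
(5,2): no bracket -> illegal
(5,3): flips 1 -> legal
(5,4): flips 2 -> legal
(5,5): flips 2 -> legal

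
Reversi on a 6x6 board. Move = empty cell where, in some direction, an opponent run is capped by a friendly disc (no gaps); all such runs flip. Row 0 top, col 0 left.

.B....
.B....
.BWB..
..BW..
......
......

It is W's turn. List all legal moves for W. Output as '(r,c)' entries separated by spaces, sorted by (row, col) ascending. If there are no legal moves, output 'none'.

Answer: (0,0) (1,3) (2,0) (2,4) (3,1) (4,2)

Derivation:
(0,0): flips 1 -> legal
(0,2): no bracket -> illegal
(1,0): no bracket -> illegal
(1,2): no bracket -> illegal
(1,3): flips 1 -> legal
(1,4): no bracket -> illegal
(2,0): flips 1 -> legal
(2,4): flips 1 -> legal
(3,0): no bracket -> illegal
(3,1): flips 1 -> legal
(3,4): no bracket -> illegal
(4,1): no bracket -> illegal
(4,2): flips 1 -> legal
(4,3): no bracket -> illegal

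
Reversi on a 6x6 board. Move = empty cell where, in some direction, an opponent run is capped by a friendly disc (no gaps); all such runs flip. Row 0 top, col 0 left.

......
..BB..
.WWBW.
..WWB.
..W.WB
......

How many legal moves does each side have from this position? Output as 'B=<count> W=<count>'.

-- B to move --
(1,0): no bracket -> illegal
(1,1): no bracket -> illegal
(1,4): flips 1 -> legal
(1,5): no bracket -> illegal
(2,0): flips 2 -> legal
(2,5): flips 1 -> legal
(3,0): flips 1 -> legal
(3,1): flips 3 -> legal
(3,5): flips 1 -> legal
(4,1): flips 1 -> legal
(4,3): flips 2 -> legal
(5,1): no bracket -> illegal
(5,2): flips 3 -> legal
(5,3): no bracket -> illegal
(5,4): flips 1 -> legal
(5,5): no bracket -> illegal
B mobility = 10
-- W to move --
(0,1): no bracket -> illegal
(0,2): flips 2 -> legal
(0,3): flips 3 -> legal
(0,4): flips 1 -> legal
(1,1): no bracket -> illegal
(1,4): flips 1 -> legal
(2,5): no bracket -> illegal
(3,5): flips 1 -> legal
(4,3): no bracket -> illegal
(5,4): no bracket -> illegal
(5,5): no bracket -> illegal
W mobility = 5

Answer: B=10 W=5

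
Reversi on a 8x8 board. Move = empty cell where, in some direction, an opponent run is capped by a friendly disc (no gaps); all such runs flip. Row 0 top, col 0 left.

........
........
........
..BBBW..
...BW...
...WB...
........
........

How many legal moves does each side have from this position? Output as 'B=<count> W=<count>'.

Answer: B=5 W=7

Derivation:
-- B to move --
(2,4): no bracket -> illegal
(2,5): no bracket -> illegal
(2,6): no bracket -> illegal
(3,6): flips 1 -> legal
(4,2): no bracket -> illegal
(4,5): flips 1 -> legal
(4,6): no bracket -> illegal
(5,2): flips 1 -> legal
(5,5): flips 1 -> legal
(6,2): no bracket -> illegal
(6,3): flips 1 -> legal
(6,4): no bracket -> illegal
B mobility = 5
-- W to move --
(2,1): no bracket -> illegal
(2,2): flips 1 -> legal
(2,3): flips 2 -> legal
(2,4): flips 1 -> legal
(2,5): no bracket -> illegal
(3,1): flips 3 -> legal
(4,1): no bracket -> illegal
(4,2): flips 1 -> legal
(4,5): no bracket -> illegal
(5,2): no bracket -> illegal
(5,5): flips 1 -> legal
(6,3): no bracket -> illegal
(6,4): flips 1 -> legal
(6,5): no bracket -> illegal
W mobility = 7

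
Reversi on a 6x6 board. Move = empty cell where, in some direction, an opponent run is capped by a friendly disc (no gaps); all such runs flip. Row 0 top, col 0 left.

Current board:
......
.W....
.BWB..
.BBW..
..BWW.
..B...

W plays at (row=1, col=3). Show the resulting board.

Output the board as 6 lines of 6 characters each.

Place W at (1,3); scan 8 dirs for brackets.
Dir NW: first cell '.' (not opp) -> no flip
Dir N: first cell '.' (not opp) -> no flip
Dir NE: first cell '.' (not opp) -> no flip
Dir W: first cell '.' (not opp) -> no flip
Dir E: first cell '.' (not opp) -> no flip
Dir SW: first cell 'W' (not opp) -> no flip
Dir S: opp run (2,3) capped by W -> flip
Dir SE: first cell '.' (not opp) -> no flip
All flips: (2,3)

Answer: ......
.W.W..
.BWW..
.BBW..
..BWW.
..B...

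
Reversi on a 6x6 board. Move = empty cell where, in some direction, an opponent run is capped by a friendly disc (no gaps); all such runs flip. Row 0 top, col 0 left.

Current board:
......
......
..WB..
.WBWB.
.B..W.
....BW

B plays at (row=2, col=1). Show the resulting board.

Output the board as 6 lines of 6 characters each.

Answer: ......
......
.BBB..
.BBWB.
.B..W.
....BW

Derivation:
Place B at (2,1); scan 8 dirs for brackets.
Dir NW: first cell '.' (not opp) -> no flip
Dir N: first cell '.' (not opp) -> no flip
Dir NE: first cell '.' (not opp) -> no flip
Dir W: first cell '.' (not opp) -> no flip
Dir E: opp run (2,2) capped by B -> flip
Dir SW: first cell '.' (not opp) -> no flip
Dir S: opp run (3,1) capped by B -> flip
Dir SE: first cell 'B' (not opp) -> no flip
All flips: (2,2) (3,1)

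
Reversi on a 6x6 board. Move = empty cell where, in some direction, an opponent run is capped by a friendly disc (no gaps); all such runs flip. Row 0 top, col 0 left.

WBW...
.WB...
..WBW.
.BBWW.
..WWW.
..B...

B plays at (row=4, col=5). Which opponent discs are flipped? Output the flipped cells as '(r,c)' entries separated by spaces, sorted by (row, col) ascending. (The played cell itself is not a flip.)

Answer: (3,4)

Derivation:
Dir NW: opp run (3,4) capped by B -> flip
Dir N: first cell '.' (not opp) -> no flip
Dir NE: edge -> no flip
Dir W: opp run (4,4) (4,3) (4,2), next='.' -> no flip
Dir E: edge -> no flip
Dir SW: first cell '.' (not opp) -> no flip
Dir S: first cell '.' (not opp) -> no flip
Dir SE: edge -> no flip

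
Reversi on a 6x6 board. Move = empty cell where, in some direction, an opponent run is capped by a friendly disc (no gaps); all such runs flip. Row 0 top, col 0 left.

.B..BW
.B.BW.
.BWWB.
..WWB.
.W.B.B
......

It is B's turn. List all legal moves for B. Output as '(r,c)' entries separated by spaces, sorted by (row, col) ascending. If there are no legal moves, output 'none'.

(0,3): no bracket -> illegal
(1,2): flips 1 -> legal
(1,5): flips 1 -> legal
(2,5): no bracket -> illegal
(3,0): no bracket -> illegal
(3,1): flips 3 -> legal
(4,0): no bracket -> illegal
(4,2): flips 1 -> legal
(4,4): flips 2 -> legal
(5,0): no bracket -> illegal
(5,1): no bracket -> illegal
(5,2): no bracket -> illegal

Answer: (1,2) (1,5) (3,1) (4,2) (4,4)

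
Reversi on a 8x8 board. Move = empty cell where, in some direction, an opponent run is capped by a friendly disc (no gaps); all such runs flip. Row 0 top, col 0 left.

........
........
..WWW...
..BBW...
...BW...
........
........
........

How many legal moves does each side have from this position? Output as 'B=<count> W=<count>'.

Answer: B=9 W=5

Derivation:
-- B to move --
(1,1): flips 1 -> legal
(1,2): flips 1 -> legal
(1,3): flips 1 -> legal
(1,4): flips 1 -> legal
(1,5): flips 1 -> legal
(2,1): no bracket -> illegal
(2,5): flips 1 -> legal
(3,1): no bracket -> illegal
(3,5): flips 1 -> legal
(4,5): flips 1 -> legal
(5,3): no bracket -> illegal
(5,4): no bracket -> illegal
(5,5): flips 1 -> legal
B mobility = 9
-- W to move --
(2,1): no bracket -> illegal
(3,1): flips 2 -> legal
(4,1): flips 1 -> legal
(4,2): flips 3 -> legal
(5,2): flips 1 -> legal
(5,3): flips 2 -> legal
(5,4): no bracket -> illegal
W mobility = 5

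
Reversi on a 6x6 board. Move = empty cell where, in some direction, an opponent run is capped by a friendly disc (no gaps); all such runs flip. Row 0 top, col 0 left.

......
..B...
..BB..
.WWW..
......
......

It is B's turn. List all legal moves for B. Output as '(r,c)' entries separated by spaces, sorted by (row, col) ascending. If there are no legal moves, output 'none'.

Answer: (4,0) (4,1) (4,2) (4,3) (4,4)

Derivation:
(2,0): no bracket -> illegal
(2,1): no bracket -> illegal
(2,4): no bracket -> illegal
(3,0): no bracket -> illegal
(3,4): no bracket -> illegal
(4,0): flips 1 -> legal
(4,1): flips 1 -> legal
(4,2): flips 1 -> legal
(4,3): flips 1 -> legal
(4,4): flips 1 -> legal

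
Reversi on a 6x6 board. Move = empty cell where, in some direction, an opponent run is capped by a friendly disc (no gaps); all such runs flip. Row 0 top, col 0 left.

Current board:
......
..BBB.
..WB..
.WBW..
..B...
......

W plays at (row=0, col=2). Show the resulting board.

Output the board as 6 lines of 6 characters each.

Place W at (0,2); scan 8 dirs for brackets.
Dir NW: edge -> no flip
Dir N: edge -> no flip
Dir NE: edge -> no flip
Dir W: first cell '.' (not opp) -> no flip
Dir E: first cell '.' (not opp) -> no flip
Dir SW: first cell '.' (not opp) -> no flip
Dir S: opp run (1,2) capped by W -> flip
Dir SE: opp run (1,3), next='.' -> no flip
All flips: (1,2)

Answer: ..W...
..WBB.
..WB..
.WBW..
..B...
......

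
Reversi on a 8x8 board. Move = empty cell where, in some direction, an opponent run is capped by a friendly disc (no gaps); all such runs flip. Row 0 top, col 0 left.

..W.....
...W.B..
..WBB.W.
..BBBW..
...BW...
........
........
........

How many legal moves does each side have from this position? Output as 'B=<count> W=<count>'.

-- B to move --
(0,1): no bracket -> illegal
(0,3): flips 1 -> legal
(0,4): no bracket -> illegal
(1,1): flips 1 -> legal
(1,2): flips 1 -> legal
(1,4): no bracket -> illegal
(1,6): no bracket -> illegal
(1,7): no bracket -> illegal
(2,1): flips 1 -> legal
(2,5): no bracket -> illegal
(2,7): no bracket -> illegal
(3,1): no bracket -> illegal
(3,6): flips 1 -> legal
(3,7): flips 1 -> legal
(4,5): flips 1 -> legal
(4,6): flips 1 -> legal
(5,3): no bracket -> illegal
(5,4): flips 1 -> legal
(5,5): flips 1 -> legal
B mobility = 10
-- W to move --
(0,4): flips 1 -> legal
(0,5): no bracket -> illegal
(0,6): no bracket -> illegal
(1,2): no bracket -> illegal
(1,4): flips 2 -> legal
(1,6): no bracket -> illegal
(2,1): no bracket -> illegal
(2,5): flips 2 -> legal
(3,1): flips 3 -> legal
(4,1): no bracket -> illegal
(4,2): flips 2 -> legal
(4,5): no bracket -> illegal
(5,2): no bracket -> illegal
(5,3): flips 3 -> legal
(5,4): no bracket -> illegal
W mobility = 6

Answer: B=10 W=6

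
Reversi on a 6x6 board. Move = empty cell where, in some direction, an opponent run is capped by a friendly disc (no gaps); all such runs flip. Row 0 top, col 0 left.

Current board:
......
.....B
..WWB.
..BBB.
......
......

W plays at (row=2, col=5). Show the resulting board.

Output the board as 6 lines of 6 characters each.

Place W at (2,5); scan 8 dirs for brackets.
Dir NW: first cell '.' (not opp) -> no flip
Dir N: opp run (1,5), next='.' -> no flip
Dir NE: edge -> no flip
Dir W: opp run (2,4) capped by W -> flip
Dir E: edge -> no flip
Dir SW: opp run (3,4), next='.' -> no flip
Dir S: first cell '.' (not opp) -> no flip
Dir SE: edge -> no flip
All flips: (2,4)

Answer: ......
.....B
..WWWW
..BBB.
......
......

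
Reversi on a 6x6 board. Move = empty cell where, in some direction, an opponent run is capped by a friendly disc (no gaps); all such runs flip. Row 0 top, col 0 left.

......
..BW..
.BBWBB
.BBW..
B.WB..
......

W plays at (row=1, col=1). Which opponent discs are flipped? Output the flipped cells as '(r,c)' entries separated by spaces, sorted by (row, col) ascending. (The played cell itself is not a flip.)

Answer: (1,2) (2,2)

Derivation:
Dir NW: first cell '.' (not opp) -> no flip
Dir N: first cell '.' (not opp) -> no flip
Dir NE: first cell '.' (not opp) -> no flip
Dir W: first cell '.' (not opp) -> no flip
Dir E: opp run (1,2) capped by W -> flip
Dir SW: first cell '.' (not opp) -> no flip
Dir S: opp run (2,1) (3,1), next='.' -> no flip
Dir SE: opp run (2,2) capped by W -> flip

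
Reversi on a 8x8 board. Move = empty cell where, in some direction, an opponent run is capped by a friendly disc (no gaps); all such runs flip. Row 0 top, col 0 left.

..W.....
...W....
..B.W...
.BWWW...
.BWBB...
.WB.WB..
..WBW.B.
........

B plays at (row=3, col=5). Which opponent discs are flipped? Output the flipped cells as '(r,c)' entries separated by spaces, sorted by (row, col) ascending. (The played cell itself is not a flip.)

Answer: (3,2) (3,3) (3,4)

Derivation:
Dir NW: opp run (2,4) (1,3) (0,2), next=edge -> no flip
Dir N: first cell '.' (not opp) -> no flip
Dir NE: first cell '.' (not opp) -> no flip
Dir W: opp run (3,4) (3,3) (3,2) capped by B -> flip
Dir E: first cell '.' (not opp) -> no flip
Dir SW: first cell 'B' (not opp) -> no flip
Dir S: first cell '.' (not opp) -> no flip
Dir SE: first cell '.' (not opp) -> no flip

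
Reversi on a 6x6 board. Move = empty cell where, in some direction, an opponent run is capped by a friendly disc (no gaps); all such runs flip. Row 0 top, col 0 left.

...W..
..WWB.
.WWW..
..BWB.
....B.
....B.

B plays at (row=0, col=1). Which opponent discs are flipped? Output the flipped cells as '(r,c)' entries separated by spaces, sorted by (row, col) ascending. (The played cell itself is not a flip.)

Dir NW: edge -> no flip
Dir N: edge -> no flip
Dir NE: edge -> no flip
Dir W: first cell '.' (not opp) -> no flip
Dir E: first cell '.' (not opp) -> no flip
Dir SW: first cell '.' (not opp) -> no flip
Dir S: first cell '.' (not opp) -> no flip
Dir SE: opp run (1,2) (2,3) capped by B -> flip

Answer: (1,2) (2,3)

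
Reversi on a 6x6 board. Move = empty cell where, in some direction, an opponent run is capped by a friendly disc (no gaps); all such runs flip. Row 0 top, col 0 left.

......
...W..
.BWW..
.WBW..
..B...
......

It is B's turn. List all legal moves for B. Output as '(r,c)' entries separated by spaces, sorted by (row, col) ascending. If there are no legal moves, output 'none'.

(0,2): no bracket -> illegal
(0,3): no bracket -> illegal
(0,4): no bracket -> illegal
(1,1): no bracket -> illegal
(1,2): flips 1 -> legal
(1,4): flips 1 -> legal
(2,0): flips 1 -> legal
(2,4): flips 3 -> legal
(3,0): flips 1 -> legal
(3,4): flips 1 -> legal
(4,0): no bracket -> illegal
(4,1): flips 1 -> legal
(4,3): no bracket -> illegal
(4,4): no bracket -> illegal

Answer: (1,2) (1,4) (2,0) (2,4) (3,0) (3,4) (4,1)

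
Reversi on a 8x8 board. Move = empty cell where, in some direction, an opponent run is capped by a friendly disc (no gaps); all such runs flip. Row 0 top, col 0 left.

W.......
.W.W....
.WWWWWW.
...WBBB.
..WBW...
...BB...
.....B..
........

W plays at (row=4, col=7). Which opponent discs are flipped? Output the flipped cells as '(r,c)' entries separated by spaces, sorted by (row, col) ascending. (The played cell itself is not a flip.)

Answer: (3,6)

Derivation:
Dir NW: opp run (3,6) capped by W -> flip
Dir N: first cell '.' (not opp) -> no flip
Dir NE: edge -> no flip
Dir W: first cell '.' (not opp) -> no flip
Dir E: edge -> no flip
Dir SW: first cell '.' (not opp) -> no flip
Dir S: first cell '.' (not opp) -> no flip
Dir SE: edge -> no flip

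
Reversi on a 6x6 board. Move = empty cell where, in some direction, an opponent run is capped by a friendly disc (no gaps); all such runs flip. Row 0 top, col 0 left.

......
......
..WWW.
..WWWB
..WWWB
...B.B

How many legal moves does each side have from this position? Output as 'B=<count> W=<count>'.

Answer: B=5 W=0

Derivation:
-- B to move --
(1,1): flips 3 -> legal
(1,2): flips 2 -> legal
(1,3): flips 4 -> legal
(1,4): no bracket -> illegal
(1,5): no bracket -> illegal
(2,1): no bracket -> illegal
(2,5): no bracket -> illegal
(3,1): flips 4 -> legal
(4,1): flips 3 -> legal
(5,1): no bracket -> illegal
(5,2): no bracket -> illegal
(5,4): no bracket -> illegal
B mobility = 5
-- W to move --
(2,5): no bracket -> illegal
(5,2): no bracket -> illegal
(5,4): no bracket -> illegal
W mobility = 0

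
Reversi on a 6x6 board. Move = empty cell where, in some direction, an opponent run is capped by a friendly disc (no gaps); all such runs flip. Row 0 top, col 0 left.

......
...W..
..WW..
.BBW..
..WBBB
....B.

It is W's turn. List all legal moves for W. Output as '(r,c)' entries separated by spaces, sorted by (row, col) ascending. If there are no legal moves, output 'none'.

(2,0): flips 1 -> legal
(2,1): no bracket -> illegal
(3,0): flips 2 -> legal
(3,4): no bracket -> illegal
(3,5): no bracket -> illegal
(4,0): flips 1 -> legal
(4,1): flips 1 -> legal
(5,2): no bracket -> illegal
(5,3): flips 1 -> legal
(5,5): flips 1 -> legal

Answer: (2,0) (3,0) (4,0) (4,1) (5,3) (5,5)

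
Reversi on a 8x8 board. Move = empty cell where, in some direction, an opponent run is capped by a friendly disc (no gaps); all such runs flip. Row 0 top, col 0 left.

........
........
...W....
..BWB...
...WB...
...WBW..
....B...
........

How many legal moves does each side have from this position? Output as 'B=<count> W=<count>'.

-- B to move --
(1,2): flips 1 -> legal
(1,3): no bracket -> illegal
(1,4): flips 1 -> legal
(2,2): flips 1 -> legal
(2,4): no bracket -> illegal
(4,2): flips 2 -> legal
(4,5): no bracket -> illegal
(4,6): flips 1 -> legal
(5,2): flips 2 -> legal
(5,6): flips 1 -> legal
(6,2): flips 1 -> legal
(6,3): no bracket -> illegal
(6,5): no bracket -> illegal
(6,6): flips 1 -> legal
B mobility = 9
-- W to move --
(2,1): flips 1 -> legal
(2,2): no bracket -> illegal
(2,4): no bracket -> illegal
(2,5): flips 1 -> legal
(3,1): flips 1 -> legal
(3,5): flips 2 -> legal
(4,1): flips 1 -> legal
(4,2): no bracket -> illegal
(4,5): flips 2 -> legal
(6,3): no bracket -> illegal
(6,5): flips 1 -> legal
(7,3): flips 1 -> legal
(7,4): no bracket -> illegal
(7,5): flips 1 -> legal
W mobility = 9

Answer: B=9 W=9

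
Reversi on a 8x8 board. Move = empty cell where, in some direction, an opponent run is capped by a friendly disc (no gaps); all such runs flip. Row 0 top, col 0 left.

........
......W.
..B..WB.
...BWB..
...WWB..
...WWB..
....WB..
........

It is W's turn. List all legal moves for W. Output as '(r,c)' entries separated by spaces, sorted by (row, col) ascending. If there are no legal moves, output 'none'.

(1,1): flips 2 -> legal
(1,2): no bracket -> illegal
(1,3): no bracket -> illegal
(1,5): no bracket -> illegal
(1,7): flips 2 -> legal
(2,1): no bracket -> illegal
(2,3): flips 1 -> legal
(2,4): no bracket -> illegal
(2,7): flips 1 -> legal
(3,1): no bracket -> illegal
(3,2): flips 1 -> legal
(3,6): flips 3 -> legal
(3,7): no bracket -> illegal
(4,2): no bracket -> illegal
(4,6): flips 2 -> legal
(5,6): flips 2 -> legal
(6,6): flips 2 -> legal
(7,4): no bracket -> illegal
(7,5): flips 4 -> legal
(7,6): flips 1 -> legal

Answer: (1,1) (1,7) (2,3) (2,7) (3,2) (3,6) (4,6) (5,6) (6,6) (7,5) (7,6)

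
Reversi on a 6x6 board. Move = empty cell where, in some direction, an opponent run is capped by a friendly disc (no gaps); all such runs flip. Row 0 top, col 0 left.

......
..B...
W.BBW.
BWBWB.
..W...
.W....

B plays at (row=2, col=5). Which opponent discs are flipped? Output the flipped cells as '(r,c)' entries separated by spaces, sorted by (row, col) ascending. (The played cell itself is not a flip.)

Dir NW: first cell '.' (not opp) -> no flip
Dir N: first cell '.' (not opp) -> no flip
Dir NE: edge -> no flip
Dir W: opp run (2,4) capped by B -> flip
Dir E: edge -> no flip
Dir SW: first cell 'B' (not opp) -> no flip
Dir S: first cell '.' (not opp) -> no flip
Dir SE: edge -> no flip

Answer: (2,4)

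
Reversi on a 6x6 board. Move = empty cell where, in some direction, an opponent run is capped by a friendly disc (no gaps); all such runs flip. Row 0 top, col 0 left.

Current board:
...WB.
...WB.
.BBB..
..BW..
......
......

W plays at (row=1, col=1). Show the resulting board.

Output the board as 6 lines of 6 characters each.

Place W at (1,1); scan 8 dirs for brackets.
Dir NW: first cell '.' (not opp) -> no flip
Dir N: first cell '.' (not opp) -> no flip
Dir NE: first cell '.' (not opp) -> no flip
Dir W: first cell '.' (not opp) -> no flip
Dir E: first cell '.' (not opp) -> no flip
Dir SW: first cell '.' (not opp) -> no flip
Dir S: opp run (2,1), next='.' -> no flip
Dir SE: opp run (2,2) capped by W -> flip
All flips: (2,2)

Answer: ...WB.
.W.WB.
.BWB..
..BW..
......
......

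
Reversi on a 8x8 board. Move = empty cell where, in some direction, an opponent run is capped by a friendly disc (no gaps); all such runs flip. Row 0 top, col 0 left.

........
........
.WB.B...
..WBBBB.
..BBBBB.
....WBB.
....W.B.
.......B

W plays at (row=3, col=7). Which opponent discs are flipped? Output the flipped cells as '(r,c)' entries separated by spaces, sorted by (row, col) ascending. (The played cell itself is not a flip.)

Dir NW: first cell '.' (not opp) -> no flip
Dir N: first cell '.' (not opp) -> no flip
Dir NE: edge -> no flip
Dir W: opp run (3,6) (3,5) (3,4) (3,3) capped by W -> flip
Dir E: edge -> no flip
Dir SW: opp run (4,6) (5,5) capped by W -> flip
Dir S: first cell '.' (not opp) -> no flip
Dir SE: edge -> no flip

Answer: (3,3) (3,4) (3,5) (3,6) (4,6) (5,5)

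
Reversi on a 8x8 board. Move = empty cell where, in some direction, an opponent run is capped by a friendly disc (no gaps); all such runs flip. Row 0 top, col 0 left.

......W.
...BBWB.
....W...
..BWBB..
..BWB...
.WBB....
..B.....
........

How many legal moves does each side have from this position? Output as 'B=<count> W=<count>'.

Answer: B=6 W=17

Derivation:
-- B to move --
(0,4): no bracket -> illegal
(0,5): no bracket -> illegal
(0,7): no bracket -> illegal
(1,7): no bracket -> illegal
(2,2): flips 1 -> legal
(2,3): flips 2 -> legal
(2,5): no bracket -> illegal
(2,6): no bracket -> illegal
(4,0): flips 1 -> legal
(4,1): no bracket -> illegal
(5,0): flips 1 -> legal
(5,4): flips 1 -> legal
(6,0): flips 1 -> legal
(6,1): no bracket -> illegal
B mobility = 6
-- W to move --
(0,2): flips 1 -> legal
(0,3): no bracket -> illegal
(0,4): flips 1 -> legal
(0,5): no bracket -> illegal
(0,7): no bracket -> illegal
(1,2): flips 2 -> legal
(1,7): flips 1 -> legal
(2,1): flips 1 -> legal
(2,2): no bracket -> illegal
(2,3): no bracket -> illegal
(2,5): flips 1 -> legal
(2,6): flips 1 -> legal
(2,7): no bracket -> illegal
(3,1): flips 1 -> legal
(3,6): flips 2 -> legal
(4,1): flips 1 -> legal
(4,5): flips 1 -> legal
(4,6): flips 1 -> legal
(5,4): flips 4 -> legal
(5,5): flips 1 -> legal
(6,1): flips 1 -> legal
(6,3): flips 1 -> legal
(6,4): no bracket -> illegal
(7,1): no bracket -> illegal
(7,2): no bracket -> illegal
(7,3): flips 1 -> legal
W mobility = 17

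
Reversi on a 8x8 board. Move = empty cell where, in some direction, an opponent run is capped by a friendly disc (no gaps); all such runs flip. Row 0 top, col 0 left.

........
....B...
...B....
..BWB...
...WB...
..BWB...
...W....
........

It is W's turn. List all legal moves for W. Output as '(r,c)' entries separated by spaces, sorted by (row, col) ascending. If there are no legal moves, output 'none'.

Answer: (1,3) (2,1) (2,5) (3,1) (3,5) (4,1) (4,5) (5,1) (5,5) (6,1) (6,5)

Derivation:
(0,3): no bracket -> illegal
(0,4): no bracket -> illegal
(0,5): no bracket -> illegal
(1,2): no bracket -> illegal
(1,3): flips 1 -> legal
(1,5): no bracket -> illegal
(2,1): flips 1 -> legal
(2,2): no bracket -> illegal
(2,4): no bracket -> illegal
(2,5): flips 1 -> legal
(3,1): flips 1 -> legal
(3,5): flips 2 -> legal
(4,1): flips 1 -> legal
(4,2): no bracket -> illegal
(4,5): flips 2 -> legal
(5,1): flips 1 -> legal
(5,5): flips 2 -> legal
(6,1): flips 1 -> legal
(6,2): no bracket -> illegal
(6,4): no bracket -> illegal
(6,5): flips 1 -> legal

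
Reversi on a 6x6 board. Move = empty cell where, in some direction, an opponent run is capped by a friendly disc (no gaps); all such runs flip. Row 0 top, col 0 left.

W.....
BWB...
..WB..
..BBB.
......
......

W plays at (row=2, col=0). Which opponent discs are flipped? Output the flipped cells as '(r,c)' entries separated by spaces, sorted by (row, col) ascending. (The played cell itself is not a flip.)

Answer: (1,0)

Derivation:
Dir NW: edge -> no flip
Dir N: opp run (1,0) capped by W -> flip
Dir NE: first cell 'W' (not opp) -> no flip
Dir W: edge -> no flip
Dir E: first cell '.' (not opp) -> no flip
Dir SW: edge -> no flip
Dir S: first cell '.' (not opp) -> no flip
Dir SE: first cell '.' (not opp) -> no flip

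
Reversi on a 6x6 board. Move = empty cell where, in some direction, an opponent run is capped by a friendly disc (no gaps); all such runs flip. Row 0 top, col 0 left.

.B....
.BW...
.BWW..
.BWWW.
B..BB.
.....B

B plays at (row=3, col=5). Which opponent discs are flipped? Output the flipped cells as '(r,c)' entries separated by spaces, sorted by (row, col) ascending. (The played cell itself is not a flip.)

Answer: (3,2) (3,3) (3,4)

Derivation:
Dir NW: first cell '.' (not opp) -> no flip
Dir N: first cell '.' (not opp) -> no flip
Dir NE: edge -> no flip
Dir W: opp run (3,4) (3,3) (3,2) capped by B -> flip
Dir E: edge -> no flip
Dir SW: first cell 'B' (not opp) -> no flip
Dir S: first cell '.' (not opp) -> no flip
Dir SE: edge -> no flip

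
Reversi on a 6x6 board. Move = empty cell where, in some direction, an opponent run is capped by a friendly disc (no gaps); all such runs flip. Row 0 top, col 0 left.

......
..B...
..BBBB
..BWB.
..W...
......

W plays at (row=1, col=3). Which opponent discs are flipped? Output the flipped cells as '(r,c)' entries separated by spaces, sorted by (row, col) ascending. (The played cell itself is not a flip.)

Answer: (2,3)

Derivation:
Dir NW: first cell '.' (not opp) -> no flip
Dir N: first cell '.' (not opp) -> no flip
Dir NE: first cell '.' (not opp) -> no flip
Dir W: opp run (1,2), next='.' -> no flip
Dir E: first cell '.' (not opp) -> no flip
Dir SW: opp run (2,2), next='.' -> no flip
Dir S: opp run (2,3) capped by W -> flip
Dir SE: opp run (2,4), next='.' -> no flip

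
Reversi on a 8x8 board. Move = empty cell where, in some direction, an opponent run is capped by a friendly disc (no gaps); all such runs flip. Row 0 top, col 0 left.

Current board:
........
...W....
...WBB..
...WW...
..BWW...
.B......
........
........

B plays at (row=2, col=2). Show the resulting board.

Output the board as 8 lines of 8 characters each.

Place B at (2,2); scan 8 dirs for brackets.
Dir NW: first cell '.' (not opp) -> no flip
Dir N: first cell '.' (not opp) -> no flip
Dir NE: opp run (1,3), next='.' -> no flip
Dir W: first cell '.' (not opp) -> no flip
Dir E: opp run (2,3) capped by B -> flip
Dir SW: first cell '.' (not opp) -> no flip
Dir S: first cell '.' (not opp) -> no flip
Dir SE: opp run (3,3) (4,4), next='.' -> no flip
All flips: (2,3)

Answer: ........
...W....
..BBBB..
...WW...
..BWW...
.B......
........
........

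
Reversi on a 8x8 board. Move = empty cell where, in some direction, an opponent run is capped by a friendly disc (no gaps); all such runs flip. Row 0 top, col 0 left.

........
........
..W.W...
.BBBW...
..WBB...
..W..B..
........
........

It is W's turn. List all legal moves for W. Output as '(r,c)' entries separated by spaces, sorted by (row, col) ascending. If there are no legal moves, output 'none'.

Answer: (2,0) (3,0) (4,0) (4,5) (5,4) (6,6)

Derivation:
(2,0): flips 1 -> legal
(2,1): no bracket -> illegal
(2,3): no bracket -> illegal
(3,0): flips 3 -> legal
(3,5): no bracket -> illegal
(4,0): flips 1 -> legal
(4,1): no bracket -> illegal
(4,5): flips 2 -> legal
(4,6): no bracket -> illegal
(5,3): no bracket -> illegal
(5,4): flips 1 -> legal
(5,6): no bracket -> illegal
(6,4): no bracket -> illegal
(6,5): no bracket -> illegal
(6,6): flips 3 -> legal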